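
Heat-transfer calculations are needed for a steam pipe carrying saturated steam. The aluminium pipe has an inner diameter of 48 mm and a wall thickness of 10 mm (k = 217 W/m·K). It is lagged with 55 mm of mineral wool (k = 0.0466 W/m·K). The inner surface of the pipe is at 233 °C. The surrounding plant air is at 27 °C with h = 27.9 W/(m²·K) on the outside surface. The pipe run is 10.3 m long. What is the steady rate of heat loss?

Q ≈ 633 W

Cylindrical conduction, so R = ln(r₂/r₁)/(2πkL) per layer, in series:
R_aluminium pipe wall = ln(34/24)/(2π×217×10.3) = 2.48×10^-5 K/W
R_mineral wool = ln(89/34)/(2π×0.0466×10.3) = 0.3191 K/W
R_outer film = 1/(h_o·2πr_oL) = 1/(27.9×2π×0.089×10.3) = 0.006223 K/W
R_total = 0.3253 K/W
Q = ΔT/R_total = 206/0.3253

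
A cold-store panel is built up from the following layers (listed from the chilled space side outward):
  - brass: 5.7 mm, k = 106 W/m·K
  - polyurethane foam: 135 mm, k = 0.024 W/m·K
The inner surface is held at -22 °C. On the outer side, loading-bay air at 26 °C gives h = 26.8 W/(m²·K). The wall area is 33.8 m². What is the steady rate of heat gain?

Q ≈ 287 W

Using the resistance-network approach (series):
R_brass = L/(kA) = 0.0057/(106×33.8) = 1.591×10^-6 K/W
R_polyurethane foam = L/(kA) = 0.135/(0.024×33.8) = 0.1664 K/W
R_outer film = 1/(h_o·A) = 1/(26.8×33.8) = 0.001104 K/W
R_total = 0.1675 K/W
Q = ΔT / R_total = 48 / 0.1675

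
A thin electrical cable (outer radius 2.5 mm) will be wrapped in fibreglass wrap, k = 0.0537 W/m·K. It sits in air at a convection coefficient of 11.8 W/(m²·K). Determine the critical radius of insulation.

r_cr ≈ 4.55 mm

For a cylinder r_cr = k/h = 0.0537/11.8
r_cr = 4.55 mm; since the bare radius (2.5 mm) is below r_cr, adding a thin layer of insulation will *increase* heat loss.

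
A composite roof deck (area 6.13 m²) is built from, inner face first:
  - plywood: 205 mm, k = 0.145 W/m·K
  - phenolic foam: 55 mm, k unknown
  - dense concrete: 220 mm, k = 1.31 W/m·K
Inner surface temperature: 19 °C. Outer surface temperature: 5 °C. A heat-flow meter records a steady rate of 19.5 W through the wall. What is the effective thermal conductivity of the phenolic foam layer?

Thermal resistances in series:
R_plywood = L/(kA) = 0.205/(0.145×6.13) = 0.2306 K/W
R_dense concrete = L/(kA) = 0.22/(1.31×6.13) = 0.0274 K/W
Sum of known resistances R_other = 0.258 K/W
Total R = ΔT/Q = 14/19.5 = 0.7179 K/W
R_phenolic foam = R_total − R_other = 0.4599 K/W
k = L/(R·A) = 0.055/(0.4599×6.13)

k ≈ 0.0195 W/(m·K)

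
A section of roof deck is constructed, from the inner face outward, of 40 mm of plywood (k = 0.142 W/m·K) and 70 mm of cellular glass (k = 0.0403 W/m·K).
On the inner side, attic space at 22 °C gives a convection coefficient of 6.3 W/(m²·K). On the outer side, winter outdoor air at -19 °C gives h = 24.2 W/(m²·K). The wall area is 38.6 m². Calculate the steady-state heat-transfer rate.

Using the resistance-network approach (series):
R_inner film = 1/(h_i·A) = 1/(6.3×38.6) = 0.004112 K/W
R_plywood = L/(kA) = 0.04/(0.142×38.6) = 0.007298 K/W
R_cellular glass = L/(kA) = 0.07/(0.0403×38.6) = 0.045 K/W
R_outer film = 1/(h_o·A) = 1/(24.2×38.6) = 0.001071 K/W
R_total = 0.05748 K/W
Q = ΔT / R_total = 41 / 0.05748

Q ≈ 713 W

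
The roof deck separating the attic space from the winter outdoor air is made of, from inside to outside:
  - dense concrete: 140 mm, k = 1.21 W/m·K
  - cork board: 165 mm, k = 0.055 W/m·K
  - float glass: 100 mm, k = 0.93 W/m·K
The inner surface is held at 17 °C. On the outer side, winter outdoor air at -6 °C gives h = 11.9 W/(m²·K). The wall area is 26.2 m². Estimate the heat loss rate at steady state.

Thermal resistances in series:
R_dense concrete = L/(kA) = 0.14/(1.21×26.2) = 0.004416 K/W
R_cork board = L/(kA) = 0.165/(0.055×26.2) = 0.1145 K/W
R_float glass = L/(kA) = 0.1/(0.93×26.2) = 0.004104 K/W
R_outer film = 1/(h_o·A) = 1/(11.9×26.2) = 0.003207 K/W
R_total = 0.1262 K/W
Q = ΔT / R_total = 23 / 0.1262

Q ≈ 182 W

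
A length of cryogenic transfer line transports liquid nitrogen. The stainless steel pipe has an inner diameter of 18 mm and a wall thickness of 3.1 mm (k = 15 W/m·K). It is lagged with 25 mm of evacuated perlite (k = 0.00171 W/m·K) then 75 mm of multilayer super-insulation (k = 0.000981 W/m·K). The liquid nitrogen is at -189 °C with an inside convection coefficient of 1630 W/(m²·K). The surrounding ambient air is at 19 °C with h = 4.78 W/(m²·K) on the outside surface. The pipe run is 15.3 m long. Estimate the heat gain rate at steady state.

Q ≈ 11.2 W

Per-layer cylindrical resistances, series-summed:
R_inner film = 1/(h_i·2πr₁L) = 1/(1630×2π×0.009×15.3) = 7.091×10^-4 K/W
R_stainless steel pipe wall = ln(12.1/9)/(2π×15×15.3) = 2.053×10^-4 K/W
R_evacuated perlite = ln(37.1/12.1)/(2π×0.00171×15.3) = 6.816 K/W
R_multilayer super-insulation = ln(112.1/37.1)/(2π×0.000981×15.3) = 11.73 K/W
R_outer film = 1/(h_o·2πr_oL) = 1/(4.78×2π×0.1121×15.3) = 0.01941 K/W
R_total = 18.56 K/W
Q = ΔT/R_total = 208/18.56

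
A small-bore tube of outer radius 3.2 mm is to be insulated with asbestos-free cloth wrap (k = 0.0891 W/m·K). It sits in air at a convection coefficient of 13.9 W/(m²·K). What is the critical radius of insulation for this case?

For a cylinder r_cr = k/h = 0.0891/13.9
r_cr = 6.41 mm; since the bare radius (3.2 mm) is below r_cr, adding a thin layer of insulation will *increase* heat loss.

r_cr ≈ 6.41 mm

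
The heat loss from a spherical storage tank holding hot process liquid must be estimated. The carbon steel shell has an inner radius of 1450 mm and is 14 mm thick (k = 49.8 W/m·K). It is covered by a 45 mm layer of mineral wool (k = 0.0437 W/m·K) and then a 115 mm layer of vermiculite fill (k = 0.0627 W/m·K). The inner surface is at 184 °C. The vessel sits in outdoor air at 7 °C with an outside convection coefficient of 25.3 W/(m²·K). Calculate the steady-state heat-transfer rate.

Q ≈ 1810 W

Radial (spherical) resistances in series:
R_carbon steel shell = (1/1.45 − 1/1.464)/(4π×49.8) = 1.054×10^-5 K/W
R_mineral wool = (1/1.464 − 1/1.509)/(4π×0.0437) = 0.03709 K/W
R_vermiculite fill = (1/1.509 − 1/1.624)/(4π×0.0627) = 0.05956 K/W
R_outer film = 1/(h·4πr_o²) = 1/(25.3×4π×1.624²) = 0.001193 K/W
R_total = 0.09785 K/W
Q = ΔT/R_total = 177/0.09785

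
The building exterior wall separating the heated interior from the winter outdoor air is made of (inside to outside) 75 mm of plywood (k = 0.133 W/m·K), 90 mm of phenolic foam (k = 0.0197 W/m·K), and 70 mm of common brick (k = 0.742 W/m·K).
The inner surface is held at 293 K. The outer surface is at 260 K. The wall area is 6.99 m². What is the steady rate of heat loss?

Q ≈ 44.1 W

Model the wall as resistances in series:
R_plywood = L/(kA) = 0.075/(0.133×6.99) = 0.08067 K/W
R_phenolic foam = L/(kA) = 0.09/(0.0197×6.99) = 0.6536 K/W
R_common brick = L/(kA) = 0.07/(0.742×6.99) = 0.0135 K/W
R_total = 0.7478 K/W
Q = ΔT / R_total = 33 / 0.7478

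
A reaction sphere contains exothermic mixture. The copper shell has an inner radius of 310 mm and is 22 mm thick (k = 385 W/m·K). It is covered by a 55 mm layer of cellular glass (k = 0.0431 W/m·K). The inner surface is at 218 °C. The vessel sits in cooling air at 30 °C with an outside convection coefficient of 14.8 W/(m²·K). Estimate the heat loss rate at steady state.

For a spherical shell R = (1/r₁ − 1/r₂)/(4πk); film R = 1/(h·4πr²). In series:
R_copper shell = (1/0.31 − 1/0.332)/(4π×385) = 4.418×10^-5 K/W
R_cellular glass = (1/0.332 − 1/0.387)/(4π×0.0431) = 0.7904 K/W
R_outer film = 1/(h·4πr_o²) = 1/(14.8×4π×0.387²) = 0.0359 K/W
R_total = 0.8263 K/W
Q = ΔT/R_total = 188/0.8263

Q ≈ 228 W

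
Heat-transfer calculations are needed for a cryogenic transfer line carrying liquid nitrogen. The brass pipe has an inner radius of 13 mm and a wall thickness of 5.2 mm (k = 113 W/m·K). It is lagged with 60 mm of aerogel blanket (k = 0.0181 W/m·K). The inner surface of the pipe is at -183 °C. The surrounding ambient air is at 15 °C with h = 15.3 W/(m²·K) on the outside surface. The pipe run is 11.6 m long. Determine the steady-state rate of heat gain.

Radial resistances (cylindrical: R_cond = ln(r_o/r_i)/(2πkL), R_conv = 1/(h·2πrL)):
R_brass pipe wall = ln(18.2/13)/(2π×113×11.6) = 4.085×10^-5 K/W
R_aerogel blanket = ln(78.2/18.2)/(2π×0.0181×11.6) = 1.105 K/W
R_outer film = 1/(h_o·2πr_oL) = 1/(15.3×2π×0.0782×11.6) = 0.01147 K/W
R_total = 1.117 K/W
Q = ΔT/R_total = 198/1.117

Q ≈ 177 W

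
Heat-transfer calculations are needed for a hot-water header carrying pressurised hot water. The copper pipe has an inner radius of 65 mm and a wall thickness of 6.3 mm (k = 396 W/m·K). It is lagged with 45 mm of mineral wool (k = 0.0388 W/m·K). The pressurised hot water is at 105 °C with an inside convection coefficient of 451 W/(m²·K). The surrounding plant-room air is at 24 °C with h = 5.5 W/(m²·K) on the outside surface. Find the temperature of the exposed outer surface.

Treating each annulus and film as a series resistance:
R_inner film = 1/(h_i·2πr₁L) = 1/(451×2π×0.065×1) = 0.005429 K/W
R_copper pipe wall = ln(71.3/65)/(2π×396×1) = 3.718×10^-5 K/W
R_mineral wool = ln(116.3/71.3)/(2π×0.0388×1) = 2.007 K/W
R_outer film = 1/(h_o·2πr_oL) = 1/(5.5×2π×0.1163×1) = 0.2488 K/W
R_total = 2.261 K/W
Q = ΔT/R_total = 81/2.261
Q = 35.8 W/m
T_interface = T_inner − Q·ΣR(inner→interface) = 105 − 35.8×2.012

T ≈ 32.9 °C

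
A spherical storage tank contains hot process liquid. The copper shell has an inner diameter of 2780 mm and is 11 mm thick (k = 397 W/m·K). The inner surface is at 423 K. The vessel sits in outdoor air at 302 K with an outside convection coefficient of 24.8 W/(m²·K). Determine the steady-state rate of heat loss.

For a spherical shell R = (1/r₁ − 1/r₂)/(4πk); film R = 1/(h·4πr²). In series:
R_copper shell = (1/1.39 − 1/1.401)/(4π×397) = 1.132×10^-6 K/W
R_outer film = 1/(h·4πr_o²) = 1/(24.8×4π×1.401²) = 0.001635 K/W
R_total = 0.001636 K/W
Q = ΔT/R_total = 121/0.001636

Q ≈ 74000 W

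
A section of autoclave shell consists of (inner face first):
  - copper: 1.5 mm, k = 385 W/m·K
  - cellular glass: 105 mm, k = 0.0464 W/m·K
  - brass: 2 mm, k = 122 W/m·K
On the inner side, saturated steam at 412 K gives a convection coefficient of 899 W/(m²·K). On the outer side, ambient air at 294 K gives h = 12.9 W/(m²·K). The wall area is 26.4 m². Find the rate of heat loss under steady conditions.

Q ≈ 1330 W

Using the resistance-network approach (series):
R_inner film = 1/(h_i·A) = 1/(899×26.4) = 4.213×10^-5 K/W
R_copper = L/(kA) = 0.0015/(385×26.4) = 1.476×10^-7 K/W
R_cellular glass = L/(kA) = 0.105/(0.0464×26.4) = 0.08572 K/W
R_brass = L/(kA) = 0.002/(122×26.4) = 6.21×10^-7 K/W
R_outer film = 1/(h_o·A) = 1/(12.9×26.4) = 0.002936 K/W
R_total = 0.0887 K/W
Q = ΔT / R_total = 118 / 0.0887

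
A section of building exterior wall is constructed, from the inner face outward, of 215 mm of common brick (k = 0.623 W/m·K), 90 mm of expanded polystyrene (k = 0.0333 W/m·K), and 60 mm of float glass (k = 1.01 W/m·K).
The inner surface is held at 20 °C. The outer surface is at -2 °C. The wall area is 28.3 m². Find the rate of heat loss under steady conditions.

Model the wall as resistances in series:
R_common brick = L/(kA) = 0.215/(0.623×28.3) = 0.01219 K/W
R_expanded polystyrene = L/(kA) = 0.09/(0.0333×28.3) = 0.0955 K/W
R_float glass = L/(kA) = 0.06/(1.01×28.3) = 0.002099 K/W
R_total = 0.1098 K/W
Q = ΔT / R_total = 22 / 0.1098

Q ≈ 200 W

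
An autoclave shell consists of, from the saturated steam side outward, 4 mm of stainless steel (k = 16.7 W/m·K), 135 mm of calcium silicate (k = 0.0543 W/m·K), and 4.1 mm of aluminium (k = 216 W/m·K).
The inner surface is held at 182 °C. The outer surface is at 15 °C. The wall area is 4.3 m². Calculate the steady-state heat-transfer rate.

Model the wall as resistances in series:
R_stainless steel = L/(kA) = 0.004/(16.7×4.3) = 5.57×10^-5 K/W
R_calcium silicate = L/(kA) = 0.135/(0.0543×4.3) = 0.5782 K/W
R_aluminium = L/(kA) = 0.0041/(216×4.3) = 4.414×10^-6 K/W
R_total = 0.5782 K/W
Q = ΔT / R_total = 167 / 0.5782

Q ≈ 289 W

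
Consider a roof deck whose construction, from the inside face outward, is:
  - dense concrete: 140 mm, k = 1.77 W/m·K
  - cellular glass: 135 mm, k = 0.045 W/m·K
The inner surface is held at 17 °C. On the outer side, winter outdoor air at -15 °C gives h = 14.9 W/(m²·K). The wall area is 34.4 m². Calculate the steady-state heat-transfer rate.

Model the wall as resistances in series:
R_dense concrete = L/(kA) = 0.14/(1.77×34.4) = 0.002299 K/W
R_cellular glass = L/(kA) = 0.135/(0.045×34.4) = 0.08721 K/W
R_outer film = 1/(h_o·A) = 1/(14.9×34.4) = 0.001951 K/W
R_total = 0.09146 K/W
Q = ΔT / R_total = 32 / 0.09146

Q ≈ 350 W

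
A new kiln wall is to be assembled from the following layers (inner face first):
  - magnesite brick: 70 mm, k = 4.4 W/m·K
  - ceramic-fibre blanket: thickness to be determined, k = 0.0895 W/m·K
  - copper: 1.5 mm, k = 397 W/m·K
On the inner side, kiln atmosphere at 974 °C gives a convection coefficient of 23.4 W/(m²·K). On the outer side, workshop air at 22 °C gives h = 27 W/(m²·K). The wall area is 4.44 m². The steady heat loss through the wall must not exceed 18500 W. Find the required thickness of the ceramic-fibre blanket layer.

L ≈ 11.9 mm

Treating each layer as a thermal resistance in series:
R_inner film = 1/(h_i·A) = 1/(23.4×4.44) = 0.009625 K/W
R_magnesite brick = L/(kA) = 0.07/(4.4×4.44) = 0.003583 K/W
R_copper = L/(kA) = 0.0015/(397×4.44) = 8.51×10^-7 K/W
R_outer film = 1/(h_o·A) = 1/(27×4.44) = 0.008342 K/W
Sum of the known resistances R_other = 0.02155 K/W
Required total resistance R_tot = ΔT/Q_allow = 952/18500 = 0.05146 K/W
R_ceramic-fibre blanket = R_tot − R_other = 0.02991 K/W
L = R·k·A = 0.02991×0.0895×4.44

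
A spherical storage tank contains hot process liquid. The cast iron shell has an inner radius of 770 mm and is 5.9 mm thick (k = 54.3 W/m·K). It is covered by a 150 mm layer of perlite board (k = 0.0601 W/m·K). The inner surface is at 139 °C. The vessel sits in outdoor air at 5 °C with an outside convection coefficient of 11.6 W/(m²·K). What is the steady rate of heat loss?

Q ≈ 471 W

Each spherical layer contributes R = (1/r_i − 1/r_o)/(4πk):
R_cast iron shell = (1/0.77 − 1/0.7759)/(4π×54.3) = 1.447×10^-5 K/W
R_perlite board = (1/0.7759 − 1/0.9259)/(4π×0.0601) = 0.2765 K/W
R_outer film = 1/(h·4πr_o²) = 1/(11.6×4π×0.9259²) = 0.008002 K/W
R_total = 0.2845 K/W
Q = ΔT/R_total = 134/0.2845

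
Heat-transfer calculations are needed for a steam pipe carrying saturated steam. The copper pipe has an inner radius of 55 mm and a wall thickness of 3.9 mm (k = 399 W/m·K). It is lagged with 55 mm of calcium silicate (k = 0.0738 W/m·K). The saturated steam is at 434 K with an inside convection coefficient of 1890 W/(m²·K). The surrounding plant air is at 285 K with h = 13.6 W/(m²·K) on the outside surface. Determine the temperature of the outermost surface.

Cylindrical conduction, so R = ln(r₂/r₁)/(2πkL) per layer, in series:
R_inner film = 1/(h_i·2πr₁L) = 1/(1890×2π×0.055×1) = 0.001531 K/W
R_copper pipe wall = ln(58.9/55)/(2π×399×1) = 2.733×10^-5 K/W
R_calcium silicate = ln(113.9/58.9)/(2π×0.0738×1) = 1.422 K/W
R_outer film = 1/(h_o·2πr_oL) = 1/(13.6×2π×0.1139×1) = 0.1027 K/W
R_total = 1.527 K/W
Q = ΔT/R_total = 149/1.527
Q = 97.6 W/m
T_interface = T_inner − Q·ΣR(inner→interface) = 434 − 97.6×1.424

T ≈ 295 K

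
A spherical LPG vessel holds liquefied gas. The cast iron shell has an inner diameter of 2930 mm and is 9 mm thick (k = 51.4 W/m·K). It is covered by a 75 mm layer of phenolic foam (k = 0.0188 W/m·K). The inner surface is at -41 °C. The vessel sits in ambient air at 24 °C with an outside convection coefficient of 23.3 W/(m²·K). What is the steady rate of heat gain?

Radial (spherical) resistances in series:
R_cast iron shell = (1/1.465 − 1/1.474)/(4π×51.4) = 6.453×10^-6 K/W
R_phenolic foam = (1/1.474 − 1/1.549)/(4π×0.0188) = 0.139 K/W
R_outer film = 1/(h·4πr_o²) = 1/(23.3×4π×1.549²) = 0.001423 K/W
R_total = 0.1405 K/W
Q = ΔT/R_total = 65/0.1405

Q ≈ 463 W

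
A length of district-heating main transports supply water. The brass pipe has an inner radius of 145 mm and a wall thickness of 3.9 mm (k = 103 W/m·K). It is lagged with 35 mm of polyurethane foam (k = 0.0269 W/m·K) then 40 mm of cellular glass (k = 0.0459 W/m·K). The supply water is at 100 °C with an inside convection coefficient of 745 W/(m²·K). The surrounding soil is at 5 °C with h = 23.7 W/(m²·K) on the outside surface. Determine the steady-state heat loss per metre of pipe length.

Cylindrical conduction, so R = ln(r₂/r₁)/(2πkL) per layer, in series:
R_inner film = 1/(h_i·2πr₁L) = 1/(745×2π×0.145×1) = 0.001473 K/W
R_brass pipe wall = ln(148.9/145)/(2π×103×1) = 4.101×10^-5 K/W
R_polyurethane foam = ln(183.9/148.9)/(2π×0.0269×1) = 1.249 K/W
R_cellular glass = ln(223.9/183.9)/(2π×0.0459×1) = 0.6824 K/W
R_outer film = 1/(h_o·2πr_oL) = 1/(23.7×2π×0.2239×1) = 0.02999 K/W
R_total = 1.963 K/W
Q = ΔT/R_total = 95/1.963

q′ ≈ 48.4 W/m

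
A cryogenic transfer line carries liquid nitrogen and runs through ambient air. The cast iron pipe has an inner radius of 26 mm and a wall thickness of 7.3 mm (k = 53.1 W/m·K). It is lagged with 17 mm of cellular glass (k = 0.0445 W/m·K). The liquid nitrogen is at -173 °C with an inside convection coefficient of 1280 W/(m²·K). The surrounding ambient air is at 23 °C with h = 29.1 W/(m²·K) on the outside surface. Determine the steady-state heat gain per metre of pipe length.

Radial resistances (cylindrical: R_cond = ln(r_o/r_i)/(2πkL), R_conv = 1/(h·2πrL)):
R_inner film = 1/(h_i·2πr₁L) = 1/(1280×2π×0.026×1) = 0.004782 K/W
R_cast iron pipe wall = ln(33.3/26)/(2π×53.1×1) = 7.417×10^-4 K/W
R_cellular glass = ln(50.3/33.3)/(2π×0.0445×1) = 1.475 K/W
R_outer film = 1/(h_o·2πr_oL) = 1/(29.1×2π×0.0503×1) = 0.1087 K/W
R_total = 1.589 K/W
Q = ΔT/R_total = 196/1.589

q′ ≈ 123 W/m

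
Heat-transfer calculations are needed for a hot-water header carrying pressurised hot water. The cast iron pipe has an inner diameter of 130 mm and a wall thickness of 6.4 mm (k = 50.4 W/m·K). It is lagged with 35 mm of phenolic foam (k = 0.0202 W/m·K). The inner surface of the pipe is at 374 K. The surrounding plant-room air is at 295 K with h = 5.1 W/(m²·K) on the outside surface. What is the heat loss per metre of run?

q′ ≈ 23 W/m

For a radial system each layer contributes R = ln(r_out/r_in)/(2πkL); films add R = 1/(hA).
R_cast iron pipe wall = ln(71.4/65)/(2π×50.4×1) = 2.966×10^-4 K/W
R_phenolic foam = ln(106.4/71.4)/(2π×0.0202×1) = 3.143 K/W
R_outer film = 1/(h_o·2πr_oL) = 1/(5.1×2π×0.1064×1) = 0.2933 K/W
R_total = 3.437 K/W
Q = ΔT/R_total = 79/3.437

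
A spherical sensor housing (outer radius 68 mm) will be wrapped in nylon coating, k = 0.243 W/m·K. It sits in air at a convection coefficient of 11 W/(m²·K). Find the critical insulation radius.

For a sphere r_cr = 2k/h = 2×0.243/11
r_cr = 44.2 mm; since the bare radius (68 mm) is above r_cr, any added insulation will reduce heat loss.

r_cr ≈ 44.2 mm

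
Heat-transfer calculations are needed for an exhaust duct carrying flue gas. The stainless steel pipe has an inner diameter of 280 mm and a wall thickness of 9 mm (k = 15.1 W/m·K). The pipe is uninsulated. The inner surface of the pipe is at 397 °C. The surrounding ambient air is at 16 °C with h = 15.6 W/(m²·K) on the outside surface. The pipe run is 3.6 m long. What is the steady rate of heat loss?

Treating each annulus and film as a series resistance:
R_stainless steel pipe wall = ln(149/140)/(2π×15.1×3.6) = 1.824×10^-4 K/W
R_outer film = 1/(h_o·2πr_oL) = 1/(15.6×2π×0.149×3.6) = 0.01902 K/W
R_total = 0.0192 K/W
Q = ΔT/R_total = 381/0.0192

Q ≈ 19800 W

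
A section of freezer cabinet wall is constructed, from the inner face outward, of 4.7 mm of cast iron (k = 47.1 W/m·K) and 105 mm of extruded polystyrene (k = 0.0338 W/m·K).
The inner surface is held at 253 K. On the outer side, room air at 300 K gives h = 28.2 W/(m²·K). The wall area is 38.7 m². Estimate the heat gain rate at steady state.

Q ≈ 579 W

Thermal resistances in series:
R_cast iron = L/(kA) = 0.0047/(47.1×38.7) = 2.578×10^-6 K/W
R_extruded polystyrene = L/(kA) = 0.105/(0.0338×38.7) = 0.08027 K/W
R_outer film = 1/(h_o·A) = 1/(28.2×38.7) = 9.163×10^-4 K/W
R_total = 0.08119 K/W
Q = ΔT / R_total = 47 / 0.08119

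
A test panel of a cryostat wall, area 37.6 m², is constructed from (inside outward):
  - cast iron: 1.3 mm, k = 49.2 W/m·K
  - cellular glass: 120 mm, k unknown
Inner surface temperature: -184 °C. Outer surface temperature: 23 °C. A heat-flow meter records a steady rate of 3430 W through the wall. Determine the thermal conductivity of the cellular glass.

k ≈ 0.0529 W/(m·K)

Series thermal resistances:
R_cast iron = L/(kA) = 0.0013/(49.2×37.6) = 7.027×10^-7 K/W
Sum of known resistances R_other = 7.027×10^-7 K/W
Total R = ΔT/Q = 207/3430 = 0.06035 K/W
R_cellular glass = R_total − R_other = 0.06035 K/W
k = L/(R·A) = 0.12/(0.06035×37.6)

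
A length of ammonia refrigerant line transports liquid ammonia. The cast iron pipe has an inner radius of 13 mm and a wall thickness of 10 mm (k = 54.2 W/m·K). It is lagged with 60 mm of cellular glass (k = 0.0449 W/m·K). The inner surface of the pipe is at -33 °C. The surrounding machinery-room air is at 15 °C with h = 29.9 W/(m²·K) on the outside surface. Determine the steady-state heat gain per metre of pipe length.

Cylindrical conduction, so R = ln(r₂/r₁)/(2πkL) per layer, in series:
R_cast iron pipe wall = ln(23/13)/(2π×54.2×1) = 0.001675 K/W
R_cellular glass = ln(83/23)/(2π×0.0449×1) = 4.549 K/W
R_outer film = 1/(h_o·2πr_oL) = 1/(29.9×2π×0.083×1) = 0.06413 K/W
R_total = 4.615 K/W
Q = ΔT/R_total = 48/4.615

q′ ≈ 10.4 W/m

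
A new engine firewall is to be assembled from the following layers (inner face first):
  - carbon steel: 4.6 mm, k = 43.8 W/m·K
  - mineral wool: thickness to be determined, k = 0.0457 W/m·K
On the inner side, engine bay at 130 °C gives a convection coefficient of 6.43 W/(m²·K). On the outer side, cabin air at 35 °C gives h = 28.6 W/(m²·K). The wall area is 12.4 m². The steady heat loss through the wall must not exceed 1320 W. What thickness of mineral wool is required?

Model the wall as resistances in series:
R_inner film = 1/(h_i·A) = 1/(6.43×12.4) = 0.01254 K/W
R_carbon steel = L/(kA) = 0.0046/(43.8×12.4) = 8.47×10^-6 K/W
R_outer film = 1/(h_o·A) = 1/(28.6×12.4) = 0.00282 K/W
Sum of the known resistances R_other = 0.01537 K/W
Required total resistance R_tot = ΔT/Q_allow = 95/1320 = 0.07197 K/W
R_mineral wool = R_tot − R_other = 0.0566 K/W
L = R·k·A = 0.0566×0.0457×12.4

L ≈ 32.1 mm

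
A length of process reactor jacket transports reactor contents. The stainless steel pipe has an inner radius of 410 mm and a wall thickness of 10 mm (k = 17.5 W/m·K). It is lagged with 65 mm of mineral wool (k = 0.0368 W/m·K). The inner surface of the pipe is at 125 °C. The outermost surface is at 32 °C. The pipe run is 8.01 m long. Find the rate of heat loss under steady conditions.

Treating each annulus and film as a series resistance:
R_stainless steel pipe wall = ln(420/410)/(2π×17.5×8.01) = 2.736×10^-5 K/W
R_mineral wool = ln(485/420)/(2π×0.0368×8.01) = 0.07769 K/W
R_total = 0.07772 K/W
Q = ΔT/R_total = 93/0.07772

Q ≈ 1200 W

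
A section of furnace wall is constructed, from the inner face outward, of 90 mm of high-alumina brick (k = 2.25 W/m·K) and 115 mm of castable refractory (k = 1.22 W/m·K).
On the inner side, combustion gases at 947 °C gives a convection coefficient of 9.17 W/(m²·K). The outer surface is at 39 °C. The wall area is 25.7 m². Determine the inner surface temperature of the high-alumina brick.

Model the wall as resistances in series:
R_inner film = 1/(h_i·A) = 1/(9.17×25.7) = 0.004243 K/W
R_high-alumina brick = L/(kA) = 0.09/(2.25×25.7) = 0.001556 K/W
R_castable refractory = L/(kA) = 0.115/(1.22×25.7) = 0.003668 K/W
R_total = 0.009467 K/W;  Q = ΔT/R_total = 908/0.009467 = 95910 W
T_interface = T_inner − Q·ΣR(inner→interface) = 947 − 95900×0.004243

T ≈ 540 °C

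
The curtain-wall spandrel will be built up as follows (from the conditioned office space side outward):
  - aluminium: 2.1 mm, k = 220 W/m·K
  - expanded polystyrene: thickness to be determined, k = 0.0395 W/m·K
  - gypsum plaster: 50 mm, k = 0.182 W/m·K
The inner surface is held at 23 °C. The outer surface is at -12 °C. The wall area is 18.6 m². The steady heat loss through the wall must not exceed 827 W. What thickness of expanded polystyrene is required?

Series thermal resistances:
R_aluminium = L/(kA) = 0.0021/(220×18.6) = 5.132×10^-7 K/W
R_gypsum plaster = L/(kA) = 0.05/(0.182×18.6) = 0.01477 K/W
Sum of the known resistances R_other = 0.01477 K/W
Required total resistance R_tot = ΔT/Q_allow = 35/827 = 0.04232 K/W
R_expanded polystyrene = R_tot − R_other = 0.02755 K/W
L = R·k·A = 0.02755×0.0395×18.6

L ≈ 20.2 mm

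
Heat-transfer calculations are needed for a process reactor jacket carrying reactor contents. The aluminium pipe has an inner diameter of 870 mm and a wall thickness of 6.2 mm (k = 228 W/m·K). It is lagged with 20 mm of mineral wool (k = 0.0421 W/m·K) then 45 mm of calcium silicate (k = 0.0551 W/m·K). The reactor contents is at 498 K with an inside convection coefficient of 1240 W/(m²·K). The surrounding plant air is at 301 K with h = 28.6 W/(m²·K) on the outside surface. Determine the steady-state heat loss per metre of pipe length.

Radial resistances (cylindrical: R_cond = ln(r_o/r_i)/(2πkL), R_conv = 1/(h·2πrL)):
R_inner film = 1/(h_i·2πr₁L) = 1/(1240×2π×0.435×1) = 2.951×10^-4 K/W
R_aluminium pipe wall = ln(441.2/435)/(2π×228×1) = 9.879×10^-6 K/W
R_mineral wool = ln(461.2/441.2)/(2π×0.0421×1) = 0.1676 K/W
R_calcium silicate = ln(506.2/461.2)/(2π×0.0551×1) = 0.2689 K/W
R_outer film = 1/(h_o·2πr_oL) = 1/(28.6×2π×0.5062×1) = 0.01099 K/W
R_total = 0.4478 K/W
Q = ΔT/R_total = 197/0.4478

q′ ≈ 440 W/m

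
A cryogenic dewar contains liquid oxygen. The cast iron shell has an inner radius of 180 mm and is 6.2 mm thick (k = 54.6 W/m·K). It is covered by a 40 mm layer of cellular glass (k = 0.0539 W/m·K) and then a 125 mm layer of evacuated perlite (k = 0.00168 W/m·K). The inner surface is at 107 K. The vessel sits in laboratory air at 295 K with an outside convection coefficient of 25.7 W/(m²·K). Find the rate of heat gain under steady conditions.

Q ≈ 2.47 W

For a spherical shell R = (1/r₁ − 1/r₂)/(4πk); film R = 1/(h·4πr²). In series:
R_cast iron shell = (1/0.18 − 1/0.1862)/(4π×54.6) = 2.696×10^-4 K/W
R_cellular glass = (1/0.1862 − 1/0.2262)/(4π×0.0539) = 1.402 K/W
R_evacuated perlite = (1/0.2262 − 1/0.3512)/(4π×0.00168) = 74.53 K/W
R_outer film = 1/(h·4πr_o²) = 1/(25.7×4π×0.3512²) = 0.0251 K/W
R_total = 75.96 K/W
Q = ΔT/R_total = 188/75.96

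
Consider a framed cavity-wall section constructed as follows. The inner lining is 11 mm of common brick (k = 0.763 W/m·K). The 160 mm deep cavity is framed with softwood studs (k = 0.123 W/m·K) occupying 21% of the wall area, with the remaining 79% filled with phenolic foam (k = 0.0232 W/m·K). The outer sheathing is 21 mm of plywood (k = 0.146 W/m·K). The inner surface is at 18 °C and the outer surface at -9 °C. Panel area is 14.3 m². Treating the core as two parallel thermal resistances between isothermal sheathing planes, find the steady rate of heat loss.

Q ≈ 102 W

Sheathing layers in series; stud and cavity paths in parallel between them.
R_inner = 0.011/(0.763×14.3) = 0.001008 K/W
R_stud  = 0.16/(0.123×0.21×14.3) = 0.4332 K/W
R_cav   = 0.16/(0.0232×0.79×14.3) = 0.6105 K/W
1/R_core = 1/R_stud + 1/R_cav → R_core = 0.2534 K/W
R_outer = 0.021/(0.146×14.3) = 0.01006 K/W
R_total = 0.2644 K/W
Q = ΔT/R_total = 27/0.2644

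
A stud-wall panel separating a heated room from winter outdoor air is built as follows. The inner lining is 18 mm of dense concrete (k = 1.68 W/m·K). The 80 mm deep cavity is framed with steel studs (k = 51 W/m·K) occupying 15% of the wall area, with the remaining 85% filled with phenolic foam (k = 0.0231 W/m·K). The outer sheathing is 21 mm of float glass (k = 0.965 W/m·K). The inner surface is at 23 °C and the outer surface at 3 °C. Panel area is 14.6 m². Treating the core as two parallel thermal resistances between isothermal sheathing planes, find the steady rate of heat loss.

Q ≈ 6810 W

Sheathing layers in series; stud and cavity paths in parallel between them.
R_inner = 0.018/(1.68×14.6) = 7.339×10^-4 K/W
R_stud  = 0.08/(51×0.15×14.6) = 7.163×10^-4 K/W
R_cav   = 0.08/(0.0231×0.85×14.6) = 0.2791 K/W
1/R_core = 1/R_stud + 1/R_cav → R_core = 7.144×10^-4 K/W
R_outer = 0.021/(0.965×14.6) = 0.001491 K/W
R_total = 0.002939 K/W
Q = ΔT/R_total = 20/0.002939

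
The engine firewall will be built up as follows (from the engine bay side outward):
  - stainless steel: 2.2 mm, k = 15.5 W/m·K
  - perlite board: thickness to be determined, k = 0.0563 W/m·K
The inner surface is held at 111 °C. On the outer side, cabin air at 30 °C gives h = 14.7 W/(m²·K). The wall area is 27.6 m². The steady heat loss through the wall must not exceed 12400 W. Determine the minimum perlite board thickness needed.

Using the resistance-network approach (series):
R_stainless steel = L/(kA) = 0.0022/(15.5×27.6) = 5.143×10^-6 K/W
R_outer film = 1/(h_o·A) = 1/(14.7×27.6) = 0.002465 K/W
Sum of the known resistances R_other = 0.00247 K/W
Required total resistance R_tot = ΔT/Q_allow = 81/12400 = 0.006532 K/W
R_perlite board = R_tot − R_other = 0.004062 K/W
L = R·k·A = 0.004062×0.0563×27.6

L ≈ 6.31 mm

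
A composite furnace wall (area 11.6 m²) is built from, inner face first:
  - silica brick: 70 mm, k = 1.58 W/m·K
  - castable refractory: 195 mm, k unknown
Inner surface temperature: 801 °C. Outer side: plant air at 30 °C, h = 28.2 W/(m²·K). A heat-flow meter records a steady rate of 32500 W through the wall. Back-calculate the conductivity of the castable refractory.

Model the wall as resistances in series:
R_silica brick = L/(kA) = 0.07/(1.58×11.6) = 0.003819 K/W
R_outer film = 1/(h_o·A) = 1/(28.2×11.6) = 0.003057 K/W
Sum of known resistances R_other = 0.006876 K/W
Total R = ΔT/Q = 771/32500 = 0.02372 K/W
R_castable refractory = R_total − R_other = 0.01685 K/W
k = L/(R·A) = 0.195/(0.01685×11.6)

k ≈ 0.998 W/(m·K)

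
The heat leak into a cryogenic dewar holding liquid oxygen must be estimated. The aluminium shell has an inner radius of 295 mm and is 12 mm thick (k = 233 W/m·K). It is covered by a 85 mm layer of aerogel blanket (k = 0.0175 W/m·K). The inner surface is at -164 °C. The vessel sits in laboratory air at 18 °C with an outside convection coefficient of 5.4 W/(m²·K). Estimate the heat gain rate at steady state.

Q ≈ 55 W

Spherical conduction: R = (1/r_in − 1/r_out)/(4πk) per layer; series-sum.
R_aluminium shell = (1/0.295 − 1/0.307)/(4π×233) = 4.525×10^-5 K/W
R_aerogel blanket = (1/0.307 − 1/0.392)/(4π×0.0175) = 3.212 K/W
R_outer film = 1/(h·4πr_o²) = 1/(5.4×4π×0.392²) = 0.0959 K/W
R_total = 3.308 K/W
Q = ΔT/R_total = 182/3.308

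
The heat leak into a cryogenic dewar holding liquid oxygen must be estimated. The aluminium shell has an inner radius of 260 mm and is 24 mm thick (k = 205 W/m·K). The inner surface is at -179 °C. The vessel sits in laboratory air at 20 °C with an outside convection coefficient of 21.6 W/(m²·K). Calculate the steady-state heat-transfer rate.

Q ≈ 4340 W

Spherical conduction: R = (1/r_in − 1/r_out)/(4πk) per layer; series-sum.
R_aluminium shell = (1/0.26 − 1/0.284)/(4π×205) = 1.262×10^-4 K/W
R_outer film = 1/(h·4πr_o²) = 1/(21.6×4π×0.284²) = 0.04568 K/W
R_total = 0.0458 K/W
Q = ΔT/R_total = 199/0.0458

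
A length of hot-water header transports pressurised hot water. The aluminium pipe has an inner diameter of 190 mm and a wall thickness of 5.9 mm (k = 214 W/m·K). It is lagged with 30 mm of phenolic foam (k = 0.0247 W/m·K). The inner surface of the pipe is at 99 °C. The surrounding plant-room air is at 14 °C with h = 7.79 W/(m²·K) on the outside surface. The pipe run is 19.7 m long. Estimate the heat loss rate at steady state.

Treating each annulus and film as a series resistance:
R_aluminium pipe wall = ln(100.9/95)/(2π×214×19.7) = 2.275×10^-6 K/W
R_phenolic foam = ln(130.9/100.9)/(2π×0.0247×19.7) = 0.08514 K/W
R_outer film = 1/(h_o·2πr_oL) = 1/(7.79×2π×0.1309×19.7) = 0.007923 K/W
R_total = 0.09307 K/W
Q = ΔT/R_total = 85/0.09307

Q ≈ 913 W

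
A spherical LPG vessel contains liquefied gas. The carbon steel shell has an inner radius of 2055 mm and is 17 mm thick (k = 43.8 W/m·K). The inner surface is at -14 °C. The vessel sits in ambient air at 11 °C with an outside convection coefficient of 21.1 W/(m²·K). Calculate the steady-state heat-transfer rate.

For a spherical shell R = (1/r₁ − 1/r₂)/(4πk); film R = 1/(h·4πr²). In series:
R_carbon steel shell = (1/2.055 − 1/2.072)/(4π×43.8) = 7.254×10^-6 K/W
R_outer film = 1/(h·4πr_o²) = 1/(21.1×4π×2.072²) = 8.785×10^-4 K/W
R_total = 8.857×10^-4 K/W
Q = ΔT/R_total = 25/8.857×10^-4

Q ≈ 28200 W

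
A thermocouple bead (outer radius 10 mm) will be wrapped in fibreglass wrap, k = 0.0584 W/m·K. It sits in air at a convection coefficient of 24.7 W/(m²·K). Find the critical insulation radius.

r_cr ≈ 4.73 mm

For a sphere r_cr = 2k/h = 2×0.0584/24.7
r_cr = 4.73 mm; since the bare radius (10 mm) is above r_cr, any added insulation will reduce heat loss.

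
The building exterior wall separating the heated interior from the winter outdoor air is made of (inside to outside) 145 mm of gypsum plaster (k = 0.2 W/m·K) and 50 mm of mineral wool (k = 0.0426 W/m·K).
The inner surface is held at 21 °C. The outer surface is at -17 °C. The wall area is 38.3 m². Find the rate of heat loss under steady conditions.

Q ≈ 767 W

Thermal resistances in series:
R_gypsum plaster = L/(kA) = 0.145/(0.2×38.3) = 0.01893 K/W
R_mineral wool = L/(kA) = 0.05/(0.0426×38.3) = 0.03065 K/W
R_total = 0.04957 K/W
Q = ΔT / R_total = 38 / 0.04957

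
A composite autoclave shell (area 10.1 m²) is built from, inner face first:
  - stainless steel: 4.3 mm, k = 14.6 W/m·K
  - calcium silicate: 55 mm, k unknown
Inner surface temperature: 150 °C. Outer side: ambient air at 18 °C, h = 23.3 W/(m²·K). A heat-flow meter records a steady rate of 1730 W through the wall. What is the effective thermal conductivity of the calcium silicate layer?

k ≈ 0.0756 W/(m·K)

Using the resistance-network approach (series):
R_stainless steel = L/(kA) = 0.0043/(14.6×10.1) = 2.916×10^-5 K/W
R_outer film = 1/(h_o·A) = 1/(23.3×10.1) = 0.004249 K/W
Sum of known resistances R_other = 0.004279 K/W
Total R = ΔT/Q = 132/1730 = 0.0763 K/W
R_calcium silicate = R_total − R_other = 0.07202 K/W
k = L/(R·A) = 0.055/(0.07202×10.1)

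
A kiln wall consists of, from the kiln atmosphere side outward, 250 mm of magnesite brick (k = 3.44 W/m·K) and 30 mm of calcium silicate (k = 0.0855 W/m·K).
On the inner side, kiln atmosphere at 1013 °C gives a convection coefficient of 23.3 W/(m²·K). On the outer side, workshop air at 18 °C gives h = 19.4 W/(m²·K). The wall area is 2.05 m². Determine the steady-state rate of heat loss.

Q ≈ 3940 W

Treating each layer as a thermal resistance in series:
R_inner film = 1/(h_i·A) = 1/(23.3×2.05) = 0.02094 K/W
R_magnesite brick = L/(kA) = 0.25/(3.44×2.05) = 0.03545 K/W
R_calcium silicate = L/(kA) = 0.03/(0.0855×2.05) = 0.1712 K/W
R_outer film = 1/(h_o·A) = 1/(19.4×2.05) = 0.02514 K/W
R_total = 0.2527 K/W
Q = ΔT / R_total = 995 / 0.2527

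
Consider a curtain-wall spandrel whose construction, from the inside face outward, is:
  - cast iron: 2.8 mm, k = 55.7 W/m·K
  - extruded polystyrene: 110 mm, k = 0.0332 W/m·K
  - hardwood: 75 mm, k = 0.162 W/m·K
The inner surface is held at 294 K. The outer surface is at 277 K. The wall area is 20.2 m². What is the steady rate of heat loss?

Q ≈ 90.9 W

Using the resistance-network approach (series):
R_cast iron = L/(kA) = 0.0028/(55.7×20.2) = 2.489×10^-6 K/W
R_extruded polystyrene = L/(kA) = 0.11/(0.0332×20.2) = 0.164 K/W
R_hardwood = L/(kA) = 0.075/(0.162×20.2) = 0.02292 K/W
R_total = 0.1869 K/W
Q = ΔT / R_total = 17 / 0.1869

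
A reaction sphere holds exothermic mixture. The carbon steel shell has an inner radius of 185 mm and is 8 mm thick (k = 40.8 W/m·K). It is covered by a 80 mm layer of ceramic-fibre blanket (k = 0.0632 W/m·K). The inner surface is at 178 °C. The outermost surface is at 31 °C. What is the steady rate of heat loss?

Q ≈ 76.9 W

Each spherical layer contributes R = (1/r_i − 1/r_o)/(4πk):
R_carbon steel shell = (1/0.185 − 1/0.193)/(4π×40.8) = 4.37×10^-4 K/W
R_ceramic-fibre blanket = (1/0.193 − 1/0.273)/(4π×0.0632) = 1.912 K/W
R_total = 1.912 K/W
Q = ΔT/R_total = 147/1.912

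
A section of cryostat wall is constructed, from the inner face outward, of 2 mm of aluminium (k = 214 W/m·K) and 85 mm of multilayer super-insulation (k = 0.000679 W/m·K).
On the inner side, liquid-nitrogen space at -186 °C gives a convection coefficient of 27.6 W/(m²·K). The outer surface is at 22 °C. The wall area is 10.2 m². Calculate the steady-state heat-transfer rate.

Q ≈ 16.9 W

Model the wall as resistances in series:
R_inner film = 1/(h_i·A) = 1/(27.6×10.2) = 0.003552 K/W
R_aluminium = L/(kA) = 0.002/(214×10.2) = 9.163×10^-7 K/W
R_multilayer super-insulation = L/(kA) = 0.085/(0.000679×10.2) = 12.27 K/W
R_total = 12.28 K/W
Q = ΔT / R_total = 208 / 12.28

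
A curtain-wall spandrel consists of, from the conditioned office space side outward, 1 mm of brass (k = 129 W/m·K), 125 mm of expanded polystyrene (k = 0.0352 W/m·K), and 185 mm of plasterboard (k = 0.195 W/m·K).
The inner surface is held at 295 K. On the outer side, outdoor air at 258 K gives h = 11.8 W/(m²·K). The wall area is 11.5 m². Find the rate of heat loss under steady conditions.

Q ≈ 92.8 W

Model the wall as resistances in series:
R_brass = L/(kA) = 0.001/(129×11.5) = 6.741×10^-7 K/W
R_expanded polystyrene = L/(kA) = 0.125/(0.0352×11.5) = 0.3088 K/W
R_plasterboard = L/(kA) = 0.185/(0.195×11.5) = 0.0825 K/W
R_outer film = 1/(h_o·A) = 1/(11.8×11.5) = 0.007369 K/W
R_total = 0.3987 K/W
Q = ΔT / R_total = 37 / 0.3987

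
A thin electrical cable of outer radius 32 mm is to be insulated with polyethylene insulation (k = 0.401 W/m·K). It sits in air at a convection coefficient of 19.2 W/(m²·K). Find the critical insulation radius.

For a cylinder r_cr = k/h = 0.401/19.2
r_cr = 20.9 mm; since the bare radius (32 mm) is above r_cr, any added insulation will reduce heat loss.

r_cr ≈ 20.9 mm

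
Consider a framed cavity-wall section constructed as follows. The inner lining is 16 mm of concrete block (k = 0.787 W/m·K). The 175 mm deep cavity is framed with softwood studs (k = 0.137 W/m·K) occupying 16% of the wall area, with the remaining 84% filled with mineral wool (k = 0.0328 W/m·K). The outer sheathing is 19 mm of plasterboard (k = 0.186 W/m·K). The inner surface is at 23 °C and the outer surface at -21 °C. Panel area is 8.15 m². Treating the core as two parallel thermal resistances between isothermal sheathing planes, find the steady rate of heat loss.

Q ≈ 98 W

Sheathing layers in series; stud and cavity paths in parallel between them.
R_inner = 0.016/(0.787×8.15) = 0.002495 K/W
R_stud  = 0.175/(0.137×0.16×8.15) = 0.9796 K/W
R_cav   = 0.175/(0.0328×0.84×8.15) = 0.7793 K/W
1/R_core = 1/R_stud + 1/R_cav → R_core = 0.434 K/W
R_outer = 0.019/(0.186×8.15) = 0.01253 K/W
R_total = 0.4491 K/W
Q = ΔT/R_total = 44/0.4491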